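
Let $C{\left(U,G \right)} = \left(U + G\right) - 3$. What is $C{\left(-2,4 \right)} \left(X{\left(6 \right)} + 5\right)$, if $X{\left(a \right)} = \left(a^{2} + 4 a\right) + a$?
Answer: $-71$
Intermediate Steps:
$X{\left(a \right)} = a^{2} + 5 a$
$C{\left(U,G \right)} = -3 + G + U$ ($C{\left(U,G \right)} = \left(G + U\right) - 3 = -3 + G + U$)
$C{\left(-2,4 \right)} \left(X{\left(6 \right)} + 5\right) = \left(-3 + 4 - 2\right) \left(6 \left(5 + 6\right) + 5\right) = - (6 \cdot 11 + 5) = - (66 + 5) = \left(-1\right) 71 = -71$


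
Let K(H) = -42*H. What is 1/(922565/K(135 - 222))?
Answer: 522/131795 ≈ 0.0039607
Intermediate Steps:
1/(922565/K(135 - 222)) = 1/(922565/((-42*(135 - 222)))) = 1/(922565/((-42*(-87)))) = 1/(922565/3654) = 1/(922565*(1/3654)) = 1/(131795/522) = 522/131795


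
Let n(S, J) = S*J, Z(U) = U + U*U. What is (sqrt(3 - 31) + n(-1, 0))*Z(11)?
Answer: 264*I*sqrt(7) ≈ 698.48*I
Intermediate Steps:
Z(U) = U + U**2
n(S, J) = J*S
(sqrt(3 - 31) + n(-1, 0))*Z(11) = (sqrt(3 - 31) + 0*(-1))*(11*(1 + 11)) = (sqrt(-28) + 0)*(11*12) = (2*I*sqrt(7) + 0)*132 = (2*I*sqrt(7))*132 = 264*I*sqrt(7)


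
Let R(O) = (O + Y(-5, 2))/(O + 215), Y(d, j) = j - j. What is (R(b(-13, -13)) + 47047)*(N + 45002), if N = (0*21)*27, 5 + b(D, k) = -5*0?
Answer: 44461368473/21 ≈ 2.1172e+9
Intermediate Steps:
Y(d, j) = 0
b(D, k) = -5 (b(D, k) = -5 - 5*0 = -5 + 0 = -5)
N = 0 (N = 0*27 = 0)
R(O) = O/(215 + O) (R(O) = (O + 0)/(O + 215) = O/(215 + O))
(R(b(-13, -13)) + 47047)*(N + 45002) = (-5/(215 - 5) + 47047)*(0 + 45002) = (-5/210 + 47047)*45002 = (-5*1/210 + 47047)*45002 = (-1/42 + 47047)*45002 = (1975973/42)*45002 = 44461368473/21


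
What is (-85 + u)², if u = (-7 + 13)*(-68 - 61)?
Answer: 737881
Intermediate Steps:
u = -774 (u = 6*(-129) = -774)
(-85 + u)² = (-85 - 774)² = (-859)² = 737881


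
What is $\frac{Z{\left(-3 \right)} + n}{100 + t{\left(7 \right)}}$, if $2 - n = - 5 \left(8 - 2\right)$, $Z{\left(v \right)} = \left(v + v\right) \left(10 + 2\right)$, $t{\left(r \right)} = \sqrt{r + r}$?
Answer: $- \frac{2000}{4993} + \frac{20 \sqrt{14}}{4993} \approx -0.38557$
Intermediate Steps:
$t{\left(r \right)} = \sqrt{2} \sqrt{r}$ ($t{\left(r \right)} = \sqrt{2 r} = \sqrt{2} \sqrt{r}$)
$Z{\left(v \right)} = 24 v$ ($Z{\left(v \right)} = 2 v 12 = 24 v$)
$n = 32$ ($n = 2 - - 5 \left(8 - 2\right) = 2 - \left(-5\right) 6 = 2 - -30 = 2 + 30 = 32$)
$\frac{Z{\left(-3 \right)} + n}{100 + t{\left(7 \right)}} = \frac{24 \left(-3\right) + 32}{100 + \sqrt{2} \sqrt{7}} = \frac{-72 + 32}{100 + \sqrt{14}} = - \frac{40}{100 + \sqrt{14}}$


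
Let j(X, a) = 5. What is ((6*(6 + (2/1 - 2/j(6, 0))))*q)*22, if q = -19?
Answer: -95304/5 ≈ -19061.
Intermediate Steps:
((6*(6 + (2/1 - 2/j(6, 0))))*q)*22 = ((6*(6 + (2/1 - 2/5)))*(-19))*22 = ((6*(6 + (2*1 - 2*⅕)))*(-19))*22 = ((6*(6 + (2 - ⅖)))*(-19))*22 = ((6*(6 + 8/5))*(-19))*22 = ((6*(38/5))*(-19))*22 = ((228/5)*(-19))*22 = -4332/5*22 = -95304/5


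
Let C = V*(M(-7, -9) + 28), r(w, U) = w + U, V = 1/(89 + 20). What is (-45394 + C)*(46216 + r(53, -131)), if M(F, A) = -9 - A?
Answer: -228287040684/109 ≈ -2.0944e+9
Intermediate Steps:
V = 1/109 ≈ 0.0091743
r(w, U) = U + w
C = 28/109 (C = ((-9 - 1*(-9)) + 28)/109 = ((-9 + 9) + 28)/109 = (0 + 28)/109 = (1/109)*28 = 28/109 ≈ 0.25688)
(-45394 + C)*(46216 + r(53, -131)) = (-45394 + 28/109)*(46216 + (-131 + 53)) = -4947918*(46216 - 78)/109 = -4947918/109*46138 = -228287040684/109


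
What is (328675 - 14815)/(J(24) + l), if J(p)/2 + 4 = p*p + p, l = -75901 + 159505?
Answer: 78465/21199 ≈ 3.7014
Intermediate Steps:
l = 83604
J(p) = -8 + 2*p + 2*p² (J(p) = -8 + 2*(p*p + p) = -8 + 2*(p² + p) = -8 + 2*(p + p²) = -8 + (2*p + 2*p²) = -8 + 2*p + 2*p²)
(328675 - 14815)/(J(24) + l) = (328675 - 14815)/((-8 + 2*24 + 2*24²) + 83604) = 313860/((-8 + 48 + 2*576) + 83604) = 313860/((-8 + 48 + 1152) + 83604) = 313860/(1192 + 83604) = 313860/84796 = 313860*(1/84796) = 78465/21199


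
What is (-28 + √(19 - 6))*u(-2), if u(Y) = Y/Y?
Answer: -28 + √13 ≈ -24.394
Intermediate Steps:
u(Y) = 1
(-28 + √(19 - 6))*u(-2) = (-28 + √(19 - 6))*1 = (-28 + √13)*1 = -28 + √13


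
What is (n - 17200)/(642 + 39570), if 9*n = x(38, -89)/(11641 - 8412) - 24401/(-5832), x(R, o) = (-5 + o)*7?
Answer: -2915045581027/6815280635424 ≈ -0.42772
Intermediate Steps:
x(R, o) = -35 + 7*o
n = 74953373/169483752 (n = ((-35 + 7*(-89))/(11641 - 8412) - 24401/(-5832))/9 = ((-35 - 623)/3229 - 24401*(-1/5832))/9 = (-658*1/3229 + 24401/5832)/9 = (-658/3229 + 24401/5832)/9 = (⅑)*(74953373/18831528) = 74953373/169483752 ≈ 0.44225)
(n - 17200)/(642 + 39570) = (74953373/169483752 - 17200)/(642 + 39570) = -2915045581027/169483752/40212 = -2915045581027/169483752*1/40212 = -2915045581027/6815280635424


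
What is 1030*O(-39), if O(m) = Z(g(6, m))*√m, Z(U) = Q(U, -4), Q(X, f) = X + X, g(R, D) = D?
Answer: -80340*I*√39 ≈ -5.0172e+5*I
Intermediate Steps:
Q(X, f) = 2*X
Z(U) = 2*U
O(m) = 2*m^(3/2) (O(m) = (2*m)*√m = 2*m^(3/2))
1030*O(-39) = 1030*(2*(-39)^(3/2)) = 1030*(2*(-39*I*√39)) = 1030*(-78*I*√39) = -80340*I*√39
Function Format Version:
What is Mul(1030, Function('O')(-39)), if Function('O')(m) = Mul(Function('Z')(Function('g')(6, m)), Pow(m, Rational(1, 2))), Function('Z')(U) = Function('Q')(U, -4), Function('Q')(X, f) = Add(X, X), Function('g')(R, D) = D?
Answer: Mul(-80340, I, Pow(39, Rational(1, 2))) ≈ Mul(-5.0172e+5, I)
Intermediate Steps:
Function('Q')(X, f) = Mul(2, X)
Function('Z')(U) = Mul(2, U)
Function('O')(m) = Mul(2, Pow(m, Rational(3, 2))) (Function('O')(m) = Mul(Mul(2, m), Pow(m, Rational(1, 2))) = Mul(2, Pow(m, Rational(3, 2))))
Mul(1030, Function('O')(-39)) = Mul(1030, Mul(2, Pow(-39, Rational(3, 2)))) = Mul(1030, Mul(2, Mul(-39, I, Pow(39, Rational(1, 2))))) = Mul(1030, Mul(-78, I, Pow(39, Rational(1, 2)))) = Mul(-80340, I, Pow(39, Rational(1, 2)))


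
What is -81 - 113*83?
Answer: -9460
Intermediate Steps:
-81 - 113*83 = -81 - 9379 = -9460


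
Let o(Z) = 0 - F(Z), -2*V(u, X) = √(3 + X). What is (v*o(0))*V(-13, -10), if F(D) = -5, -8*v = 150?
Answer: 375*I*√7/8 ≈ 124.02*I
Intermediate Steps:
v = -75/4 (v = -⅛*150 = -75/4 ≈ -18.750)
V(u, X) = -√(3 + X)/2
o(Z) = 5 (o(Z) = 0 - 1*(-5) = 0 + 5 = 5)
(v*o(0))*V(-13, -10) = (-75/4*5)*(-√(3 - 10)/2) = -(-375)*√(-7)/8 = -(-375)*I*√7/8 = 375*I*√7/8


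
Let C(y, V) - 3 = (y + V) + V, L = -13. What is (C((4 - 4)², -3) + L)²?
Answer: 256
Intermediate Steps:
C(y, V) = 3 + y + 2*V (C(y, V) = 3 + ((y + V) + V) = 3 + ((V + y) + V) = 3 + (y + 2*V) = 3 + y + 2*V)
(C((4 - 4)², -3) + L)² = ((3 + (4 - 4)² + 2*(-3)) - 13)² = ((3 + 0² - 6) - 13)² = ((3 + 0 - 6) - 13)² = (-3 - 13)² = (-16)² = 256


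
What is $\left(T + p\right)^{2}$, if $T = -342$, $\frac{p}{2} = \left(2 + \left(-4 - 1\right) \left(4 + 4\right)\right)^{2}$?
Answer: $6482116$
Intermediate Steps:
$p = 2888$ ($p = 2 \left(2 + \left(-4 - 1\right) \left(4 + 4\right)\right)^{2} = 2 \left(2 - 40\right)^{2} = 2 \left(-38\right)^{2} = 2 \cdot 1444 = 2888$)
$\left(T + p\right)^{2} = \left(-342 + 2888\right)^{2} = 2546^{2} = 6482116$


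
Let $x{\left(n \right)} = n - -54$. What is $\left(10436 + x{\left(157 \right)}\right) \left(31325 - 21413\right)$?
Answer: $105533064$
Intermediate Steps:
$x{\left(n \right)} = 54 + n$ ($x{\left(n \right)} = n + 54 = 54 + n$)
$\left(10436 + x{\left(157 \right)}\right) \left(31325 - 21413\right) = \left(10436 + \left(54 + 157\right)\right) \left(31325 - 21413\right) = \left(10436 + 211\right) 9912 = 10647 \cdot 9912 = 105533064$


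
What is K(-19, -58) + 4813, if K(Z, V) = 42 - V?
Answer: 4913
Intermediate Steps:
K(-19, -58) + 4813 = (42 - 1*(-58)) + 4813 = (42 + 58) + 4813 = 100 + 4813 = 4913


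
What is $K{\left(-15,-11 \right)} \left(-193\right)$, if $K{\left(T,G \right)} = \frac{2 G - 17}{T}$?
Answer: $- \frac{2509}{5} \approx -501.8$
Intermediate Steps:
$K{\left(T,G \right)} = \frac{-17 + 2 G}{T}$
$K{\left(-15,-11 \right)} \left(-193\right) = \frac{-17 + 2 \left(-11\right)}{-15} \left(-193\right) = - \frac{-17 - 22}{15} \left(-193\right) = \left(- \frac{1}{15}\right) \left(-39\right) \left(-193\right) = \frac{13}{5} \left(-193\right) = - \frac{2509}{5}$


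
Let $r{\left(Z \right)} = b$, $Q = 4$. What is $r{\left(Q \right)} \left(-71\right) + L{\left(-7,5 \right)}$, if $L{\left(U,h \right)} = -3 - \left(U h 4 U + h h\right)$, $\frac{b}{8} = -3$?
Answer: $696$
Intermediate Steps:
$b = -24$ ($b = 8 \left(-3\right) = -24$)
$r{\left(Z \right)} = -24$
$L{\left(U,h \right)} = -3 - h^{2} - 4 h U^{2}$ ($L{\left(U,h \right)} = -3 - \left(4 U h U + h^{2}\right) = -3 - \left(4 h U^{2} + h^{2}\right) = -3 - \left(h^{2} + 4 h U^{2}\right) = -3 - h^{2} - 4 h U^{2}$)
$r{\left(Q \right)} \left(-71\right) + L{\left(-7,5 \right)} = \left(-24\right) \left(-71\right) - \left(28 + 980\right) = 1704 - \left(28 + 980\right) = 1704 - 1008 = 696$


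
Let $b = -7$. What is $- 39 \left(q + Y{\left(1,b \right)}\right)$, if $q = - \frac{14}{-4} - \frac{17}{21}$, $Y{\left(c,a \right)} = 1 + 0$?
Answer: $- \frac{2015}{14} \approx -143.93$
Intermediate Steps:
$Y{\left(c,a \right)} = 1$
$q = \frac{113}{42}$ ($q = \left(-14\right) \left(- \frac{1}{4}\right) - \frac{17}{21} = \frac{7}{2} - \frac{17}{21} = \frac{113}{42} \approx 2.6905$)
$- 39 \left(q + Y{\left(1,b \right)}\right) = - 39 \left(\frac{113}{42} + 1\right) = \left(-39\right) \frac{155}{42} = - \frac{2015}{14}$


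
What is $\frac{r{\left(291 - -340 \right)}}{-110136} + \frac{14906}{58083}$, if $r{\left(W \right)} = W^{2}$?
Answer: $- \frac{2387188683}{710781032} \approx -3.3585$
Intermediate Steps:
$\frac{r{\left(291 - -340 \right)}}{-110136} + \frac{14906}{58083} = \frac{\left(291 - -340\right)^{2}}{-110136} + \frac{14906}{58083} = \left(291 + 340\right)^{2} \left(- \frac{1}{110136}\right) + 14906 \cdot \frac{1}{58083} = 631^{2} \left(- \frac{1}{110136}\right) + \frac{14906}{58083} = 398161 \left(- \frac{1}{110136}\right) + \frac{14906}{58083} = - \frac{398161}{110136} + \frac{14906}{58083} = - \frac{2387188683}{710781032}$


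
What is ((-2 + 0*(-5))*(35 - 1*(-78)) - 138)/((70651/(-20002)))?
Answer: 1040104/10093 ≈ 103.05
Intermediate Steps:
((-2 + 0*(-5))*(35 - 1*(-78)) - 138)/((70651/(-20002))) = ((-2 + 0)*(35 + 78) - 138)/((70651*(-1/20002))) = (-2*113 - 138)/(-70651/20002) = (-226 - 138)*(-20002/70651) = -364*(-20002/70651) = 1040104/10093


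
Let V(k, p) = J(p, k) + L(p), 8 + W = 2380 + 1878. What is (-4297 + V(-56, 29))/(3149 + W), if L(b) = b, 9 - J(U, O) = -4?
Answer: -4255/7399 ≈ -0.57508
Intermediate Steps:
J(U, O) = 13 (J(U, O) = 9 - 1*(-4) = 9 + 4 = 13)
W = 4250 (W = -8 + (2380 + 1878) = -8 + 4258 = 4250)
V(k, p) = 13 + p
(-4297 + V(-56, 29))/(3149 + W) = (-4297 + (13 + 29))/(3149 + 4250) = (-4297 + 42)/7399 = -4255*1/7399 = -4255/7399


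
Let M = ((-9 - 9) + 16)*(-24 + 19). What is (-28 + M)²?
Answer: 324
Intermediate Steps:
M = 10 (M = (-18 + 16)*(-5) = -2*(-5) = 10)
(-28 + M)² = (-28 + 10)² = (-18)² = 324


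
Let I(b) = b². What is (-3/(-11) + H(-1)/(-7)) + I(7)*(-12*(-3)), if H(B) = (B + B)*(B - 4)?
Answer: 135739/77 ≈ 1762.8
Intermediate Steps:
H(B) = 2*B*(-4 + B) (H(B) = (2*B)*(-4 + B) = 2*B*(-4 + B))
(-3/(-11) + H(-1)/(-7)) + I(7)*(-12*(-3)) = (-3/(-11) + (2*(-1)*(-4 - 1))/(-7)) + 7²*(-12*(-3)) = (-3*(-1/11) + (2*(-1)*(-5))*(-⅐)) + 49*36 = (3/11 + 10*(-⅐)) + 1764 = (3/11 - 10/7) + 1764 = -89/77 + 1764 = 135739/77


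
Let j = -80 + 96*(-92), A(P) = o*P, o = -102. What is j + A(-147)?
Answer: 6082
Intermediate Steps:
A(P) = -102*P
j = -8912 (j = -80 - 8832 = -8912)
j + A(-147) = -8912 - 102*(-147) = -8912 + 14994 = 6082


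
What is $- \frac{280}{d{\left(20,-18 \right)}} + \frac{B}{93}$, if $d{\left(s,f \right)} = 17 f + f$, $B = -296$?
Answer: $- \frac{5822}{2511} \approx -2.3186$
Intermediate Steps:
$d{\left(s,f \right)} = 18 f$
$- \frac{280}{d{\left(20,-18 \right)}} + \frac{B}{93} = - \frac{280}{18 \left(-18\right)} - \frac{296}{93} = - \frac{280}{-324} - \frac{296}{93} = \left(-280\right) \left(- \frac{1}{324}\right) - \frac{296}{93} = \frac{70}{81} - \frac{296}{93} = - \frac{5822}{2511}$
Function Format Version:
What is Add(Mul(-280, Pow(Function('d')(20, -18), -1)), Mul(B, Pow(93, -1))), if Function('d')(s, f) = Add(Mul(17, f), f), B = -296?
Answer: Rational(-5822, 2511) ≈ -2.3186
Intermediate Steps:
Function('d')(s, f) = Mul(18, f)
Add(Mul(-280, Pow(Function('d')(20, -18), -1)), Mul(B, Pow(93, -1))) = Add(Mul(-280, Pow(Mul(18, -18), -1)), Mul(-296, Pow(93, -1))) = Add(Mul(-280, Pow(-324, -1)), Mul(-296, Rational(1, 93))) = Add(Mul(-280, Rational(-1, 324)), Rational(-296, 93)) = Add(Rational(70, 81), Rational(-296, 93)) = Rational(-5822, 2511)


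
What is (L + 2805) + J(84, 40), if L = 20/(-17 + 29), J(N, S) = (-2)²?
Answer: 8432/3 ≈ 2810.7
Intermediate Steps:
J(N, S) = 4
L = 5/3 (L = 20/12 = 20*(1/12) = 5/3 ≈ 1.6667)
(L + 2805) + J(84, 40) = (5/3 + 2805) + 4 = 8420/3 + 4 = 8432/3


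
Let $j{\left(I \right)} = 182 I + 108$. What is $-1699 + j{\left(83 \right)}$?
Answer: $13515$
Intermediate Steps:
$j{\left(I \right)} = 108 + 182 I$
$-1699 + j{\left(83 \right)} = -1699 + \left(108 + 182 \cdot 83\right) = -1699 + \left(108 + 15106\right) = -1699 + 15214 = 13515$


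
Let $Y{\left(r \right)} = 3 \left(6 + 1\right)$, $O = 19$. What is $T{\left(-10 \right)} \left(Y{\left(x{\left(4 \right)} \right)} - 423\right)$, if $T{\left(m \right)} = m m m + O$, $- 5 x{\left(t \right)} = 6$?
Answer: $394362$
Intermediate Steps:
$x{\left(t \right)} = - \frac{6}{5}$ ($x{\left(t \right)} = \left(- \frac{1}{5}\right) 6 = - \frac{6}{5}$)
$Y{\left(r \right)} = 21$ ($Y{\left(r \right)} = 3 \cdot 7 = 21$)
$T{\left(m \right)} = 19 + m^{3}$ ($T{\left(m \right)} = m m m + 19 = m^{2} m + 19 = m^{3} + 19 = 19 + m^{3}$)
$T{\left(-10 \right)} \left(Y{\left(x{\left(4 \right)} \right)} - 423\right) = \left(19 + \left(-10\right)^{3}\right) \left(21 - 423\right) = \left(19 - 1000\right) \left(-402\right) = \left(-981\right) \left(-402\right) = 394362$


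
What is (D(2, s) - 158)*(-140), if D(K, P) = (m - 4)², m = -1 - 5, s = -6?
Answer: 8120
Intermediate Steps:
m = -6
D(K, P) = 100 (D(K, P) = (-6 - 4)² = (-10)² = 100)
(D(2, s) - 158)*(-140) = (100 - 158)*(-140) = -58*(-140) = 8120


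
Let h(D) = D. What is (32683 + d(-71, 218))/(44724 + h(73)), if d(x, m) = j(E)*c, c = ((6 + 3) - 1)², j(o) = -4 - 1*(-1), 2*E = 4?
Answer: 32491/44797 ≈ 0.72529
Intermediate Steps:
E = 2 (E = (½)*4 = 2)
j(o) = -3 (j(o) = -4 + 1 = -3)
c = 64 (c = (9 - 1)² = 8² = 64)
d(x, m) = -192 (d(x, m) = -3*64 = -192)
(32683 + d(-71, 218))/(44724 + h(73)) = (32683 - 192)/(44724 + 73) = 32491/44797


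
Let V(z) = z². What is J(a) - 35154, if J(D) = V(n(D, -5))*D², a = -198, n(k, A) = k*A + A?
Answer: 38036665746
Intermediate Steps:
n(k, A) = A + A*k (n(k, A) = A*k + A = A + A*k)
J(D) = D²*(-5 - 5*D)² (J(D) = (-5*(1 + D))²*D² = (-5 - 5*D)²*D² = D²*(-5 - 5*D)²)
J(a) - 35154 = 25*(-198)²*(1 - 198)² - 35154 = 25*39204*(-197)² - 35154 = 25*39204*38809 - 35154 = 38036700900 - 35154 = 38036665746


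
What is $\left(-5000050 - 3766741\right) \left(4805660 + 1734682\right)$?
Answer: $-57337811382522$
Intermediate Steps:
$\left(-5000050 - 3766741\right) \left(4805660 + 1734682\right) = \left(-8766791\right) 6540342 = -57337811382522$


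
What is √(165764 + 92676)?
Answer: 2*√64610 ≈ 508.37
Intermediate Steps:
√(165764 + 92676) = √258440 = 2*√64610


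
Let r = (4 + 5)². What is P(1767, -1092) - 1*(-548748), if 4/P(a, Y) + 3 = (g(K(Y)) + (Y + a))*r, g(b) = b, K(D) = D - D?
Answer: 7500287665/13668 ≈ 5.4875e+5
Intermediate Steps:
K(D) = 0
r = 81 (r = 9² = 81)
P(a, Y) = 4/(-3 + 81*Y + 81*a) (P(a, Y) = 4/(-3 + (0 + (Y + a))*81) = 4/(-3 + (Y + a)*81) = 4/(-3 + (81*Y + 81*a)) = 4/(-3 + 81*Y + 81*a))
P(1767, -1092) - 1*(-548748) = 4/(3*(-1 + 27*(-1092) + 27*1767)) - 1*(-548748) = 4/(3*(-1 - 29484 + 47709)) + 548748 = (4/3)/18224 + 548748 = (4/3)*(1/18224) + 548748 = 1/13668 + 548748 = 7500287665/13668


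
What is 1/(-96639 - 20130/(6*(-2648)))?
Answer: -2648/255896717 ≈ -1.0348e-5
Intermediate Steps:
1/(-96639 - 20130/(6*(-2648))) = 1/(-96639 - 20130/(-15888)) = 1/(-96639 - 20130*(-1/15888)) = 1/(-96639 + 3355/2648) = 1/(-255896717/2648) = -2648/255896717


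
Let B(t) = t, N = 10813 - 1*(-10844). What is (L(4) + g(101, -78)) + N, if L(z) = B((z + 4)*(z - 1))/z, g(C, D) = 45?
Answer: 21708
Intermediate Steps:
N = 21657 (N = 10813 + 10844 = 21657)
L(z) = (-1 + z)*(4 + z)/z (L(z) = ((z + 4)*(z - 1))/z = ((4 + z)*(-1 + z))/z = ((-1 + z)*(4 + z))/z = (-1 + z)*(4 + z)/z)
(L(4) + g(101, -78)) + N = ((3 + 4 - 4/4) + 45) + 21657 = ((3 + 4 - 4*1/4) + 45) + 21657 = ((3 + 4 - 1) + 45) + 21657 = (6 + 45) + 21657 = 51 + 21657 = 21708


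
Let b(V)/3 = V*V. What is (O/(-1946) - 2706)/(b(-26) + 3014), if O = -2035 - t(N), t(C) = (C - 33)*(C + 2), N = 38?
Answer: -5263641/9811732 ≈ -0.53646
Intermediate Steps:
t(C) = (-33 + C)*(2 + C)
O = -2235 (O = -2035 - (-66 + 38**2 - 31*38) = -2035 - (-66 + 1444 - 1178) = -2035 - 1*200 = -2035 - 200 = -2235)
b(V) = 3*V**2 (b(V) = 3*(V*V) = 3*V**2)
(O/(-1946) - 2706)/(b(-26) + 3014) = (-2235/(-1946) - 2706)/(3*(-26)**2 + 3014) = (-2235*(-1/1946) - 2706)/(3*676 + 3014) = (2235/1946 - 2706)/(2028 + 3014) = -5263641/1946/5042 = -5263641/1946*1/5042 = -5263641/9811732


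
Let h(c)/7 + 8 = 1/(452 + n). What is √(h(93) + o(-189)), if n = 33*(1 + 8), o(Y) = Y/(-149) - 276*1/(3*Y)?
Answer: 4*I*√3419670476334/1004409 ≈ 7.3645*I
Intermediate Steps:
o(Y) = -92/Y - Y/149 (o(Y) = Y*(-1/149) - 92/Y = -Y/149 - 92/Y = -92/Y - Y/149)
n = 297 (n = 33*9 = 297)
h(c) = -5991/107 (h(c) = -56 + 7/(452 + 297) = -56 + 7/749 = -56 + 7*(1/749) = -56 + 1/107 = -5991/107)
√(h(93) + o(-189)) = √(-5991/107 + (-92/(-189) - 1/149*(-189))) = √(-5991/107 + (-92*(-1/189) + 189/149)) = √(-5991/107 + (92/189 + 189/149)) = √(-5991/107 + 49429/28161) = √(-163423648/3013227) = 4*I*√3419670476334/1004409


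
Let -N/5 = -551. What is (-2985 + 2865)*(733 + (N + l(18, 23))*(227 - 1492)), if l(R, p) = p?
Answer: 421612440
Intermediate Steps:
N = 2755 (N = -5*(-551) = 2755)
(-2985 + 2865)*(733 + (N + l(18, 23))*(227 - 1492)) = (-2985 + 2865)*(733 + (2755 + 23)*(227 - 1492)) = -120*(733 + 2778*(-1265)) = -120*(733 - 3514170) = -120*(-3513437) = 421612440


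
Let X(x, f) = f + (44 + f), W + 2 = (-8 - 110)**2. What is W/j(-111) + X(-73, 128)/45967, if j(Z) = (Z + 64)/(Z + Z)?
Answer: 142069485528/2160449 ≈ 65759.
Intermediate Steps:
j(Z) = (64 + Z)/(2*Z) (j(Z) = (64 + Z)/((2*Z)) = (64 + Z)*(1/(2*Z)) = (64 + Z)/(2*Z))
W = 13922 (W = -2 + (-8 - 110)**2 = -2 + (-118)**2 = -2 + 13924 = 13922)
X(x, f) = 44 + 2*f
W/j(-111) + X(-73, 128)/45967 = 13922/(((1/2)*(64 - 111)/(-111))) + (44 + 2*128)/45967 = 13922/(((1/2)*(-1/111)*(-47))) + (44 + 256)*(1/45967) = 13922/(47/222) + 300*(1/45967) = 13922*(222/47) + 300/45967 = 3090684/47 + 300/45967 = 142069485528/2160449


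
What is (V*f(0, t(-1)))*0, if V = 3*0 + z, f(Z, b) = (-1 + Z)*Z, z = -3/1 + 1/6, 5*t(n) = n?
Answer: 0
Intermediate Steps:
t(n) = n/5
z = -17/6 (z = -3*1 + 1*(⅙) = -3 + ⅙ = -17/6 ≈ -2.8333)
f(Z, b) = Z*(-1 + Z)
V = -17/6 (V = 3*0 - 17/6 = 0 - 17/6 = -17/6 ≈ -2.8333)
(V*f(0, t(-1)))*0 = -0*(-1 + 0)*0 = -0*(-1)*0 = -17/6*0*0 = 0*0 = 0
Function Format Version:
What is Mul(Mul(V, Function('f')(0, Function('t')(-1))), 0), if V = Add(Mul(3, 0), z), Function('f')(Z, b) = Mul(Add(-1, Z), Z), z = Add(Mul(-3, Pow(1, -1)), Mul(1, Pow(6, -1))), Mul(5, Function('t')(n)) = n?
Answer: 0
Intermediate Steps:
Function('t')(n) = Mul(Rational(1, 5), n)
z = Rational(-17, 6) (z = Add(Mul(-3, 1), Mul(1, Rational(1, 6))) = Add(-3, Rational(1, 6)) = Rational(-17, 6) ≈ -2.8333)
Function('f')(Z, b) = Mul(Z, Add(-1, Z))
V = Rational(-17, 6) (V = Add(Mul(3, 0), Rational(-17, 6)) = Add(0, Rational(-17, 6)) = Rational(-17, 6) ≈ -2.8333)
Mul(Mul(V, Function('f')(0, Function('t')(-1))), 0) = Mul(Mul(Rational(-17, 6), Mul(0, Add(-1, 0))), 0) = Mul(Mul(Rational(-17, 6), Mul(0, -1)), 0) = Mul(Mul(Rational(-17, 6), 0), 0) = Mul(0, 0) = 0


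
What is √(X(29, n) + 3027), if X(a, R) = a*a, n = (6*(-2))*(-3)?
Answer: 2*√967 ≈ 62.193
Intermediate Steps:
n = 36 (n = -12*(-3) = 36)
X(a, R) = a²
√(X(29, n) + 3027) = √(29² + 3027) = √(841 + 3027) = √3868 = 2*√967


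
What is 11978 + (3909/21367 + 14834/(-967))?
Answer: 247174928367/20661889 ≈ 11963.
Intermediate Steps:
11978 + (3909/21367 + 14834/(-967)) = 11978 + (3909*(1/21367) + 14834*(-1/967)) = 11978 + (3909/21367 - 14834/967) = 11978 - 313178075/20661889 = 247174928367/20661889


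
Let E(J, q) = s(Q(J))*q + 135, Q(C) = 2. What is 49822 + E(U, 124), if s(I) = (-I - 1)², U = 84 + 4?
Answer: 51073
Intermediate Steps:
U = 88
s(I) = (-1 - I)²
E(J, q) = 135 + 9*q (E(J, q) = (1 + 2)²*q + 135 = 3²*q + 135 = 9*q + 135 = 135 + 9*q)
49822 + E(U, 124) = 49822 + (135 + 9*124) = 49822 + (135 + 1116) = 49822 + 1251 = 51073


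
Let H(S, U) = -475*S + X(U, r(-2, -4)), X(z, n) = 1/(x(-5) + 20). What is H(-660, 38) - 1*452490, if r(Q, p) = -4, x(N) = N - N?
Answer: -2779799/20 ≈ -1.3899e+5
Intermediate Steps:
x(N) = 0
X(z, n) = 1/20 (X(z, n) = 1/(0 + 20) = 1/20)
H(S, U) = 1/20 - 475*S (H(S, U) = -475*S + 1/20 = 1/20 - 475*S)
H(-660, 38) - 1*452490 = (1/20 - 475*(-660)) - 1*452490 = (1/20 + 313500) - 452490 = 6270001/20 - 452490 = -2779799/20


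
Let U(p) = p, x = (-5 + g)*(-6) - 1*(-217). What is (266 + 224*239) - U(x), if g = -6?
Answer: 53519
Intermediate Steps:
x = 283 (x = (-5 - 6)*(-6) - 1*(-217) = -11*(-6) + 217 = 66 + 217 = 283)
(266 + 224*239) - U(x) = (266 + 224*239) - 1*283 = (266 + 53536) - 283 = 53802 - 283 = 53519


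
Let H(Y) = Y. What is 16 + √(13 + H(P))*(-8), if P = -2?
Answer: 16 - 8*√11 ≈ -10.533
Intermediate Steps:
16 + √(13 + H(P))*(-8) = 16 + √(13 - 2)*(-8) = 16 + √11*(-8) = 16 - 8*√11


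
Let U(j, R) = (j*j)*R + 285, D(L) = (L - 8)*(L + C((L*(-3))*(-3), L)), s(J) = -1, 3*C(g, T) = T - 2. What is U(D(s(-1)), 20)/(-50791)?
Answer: -6765/50791 ≈ -0.13319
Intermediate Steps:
C(g, T) = -2/3 + T/3 (C(g, T) = (T - 2)/3 = (-2 + T)/3 = -2/3 + T/3)
D(L) = (-8 + L)*(-2/3 + 4*L/3) (D(L) = (L - 8)*(L + (-2/3 + L/3)) = (-8 + L)*(-2/3 + 4*L/3))
U(j, R) = 285 + R*j**2 (U(j, R) = j**2*R + 285 = R*j**2 + 285 = 285 + R*j**2)
U(D(s(-1)), 20)/(-50791) = (285 + 20*(16/3 - 34/3*(-1) + (4/3)*(-1)**2)**2)/(-50791) = (285 + 20*(16/3 + 34/3 + (4/3)*1)**2)*(-1/50791) = (285 + 20*(16/3 + 34/3 + 4/3)**2)*(-1/50791) = (285 + 20*18**2)*(-1/50791) = (285 + 20*324)*(-1/50791) = (285 + 6480)*(-1/50791) = 6765*(-1/50791) = -6765/50791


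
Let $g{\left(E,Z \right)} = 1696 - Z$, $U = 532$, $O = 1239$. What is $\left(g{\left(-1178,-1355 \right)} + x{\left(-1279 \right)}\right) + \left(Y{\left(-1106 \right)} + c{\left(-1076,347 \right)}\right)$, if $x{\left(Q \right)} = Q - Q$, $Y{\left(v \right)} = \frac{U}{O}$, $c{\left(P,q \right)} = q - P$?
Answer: $\frac{791974}{177} \approx 4474.4$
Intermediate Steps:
$Y{\left(v \right)} = \frac{76}{177}$ ($Y{\left(v \right)} = \frac{532}{1239} = 532 \cdot \frac{1}{1239} = \frac{76}{177}$)
$x{\left(Q \right)} = 0$
$\left(g{\left(-1178,-1355 \right)} + x{\left(-1279 \right)}\right) + \left(Y{\left(-1106 \right)} + c{\left(-1076,347 \right)}\right) = \left(\left(1696 - -1355\right) + 0\right) + \left(\frac{76}{177} + \left(347 - -1076\right)\right) = \left(\left(1696 + 1355\right) + 0\right) + \left(\frac{76}{177} + \left(347 + 1076\right)\right) = \left(3051 + 0\right) + \left(\frac{76}{177} + 1423\right) = 3051 + \frac{251947}{177} = \frac{791974}{177}$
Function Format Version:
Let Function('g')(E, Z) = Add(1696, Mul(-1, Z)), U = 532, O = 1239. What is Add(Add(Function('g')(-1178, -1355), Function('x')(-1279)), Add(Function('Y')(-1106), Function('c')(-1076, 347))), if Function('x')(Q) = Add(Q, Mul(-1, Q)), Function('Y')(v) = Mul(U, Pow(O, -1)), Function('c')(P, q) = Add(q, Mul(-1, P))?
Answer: Rational(791974, 177) ≈ 4474.4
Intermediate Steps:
Function('Y')(v) = Rational(76, 177) (Function('Y')(v) = Mul(532, Pow(1239, -1)) = Mul(532, Rational(1, 1239)) = Rational(76, 177))
Function('x')(Q) = 0
Add(Add(Function('g')(-1178, -1355), Function('x')(-1279)), Add(Function('Y')(-1106), Function('c')(-1076, 347))) = Add(Add(Add(1696, Mul(-1, -1355)), 0), Add(Rational(76, 177), Add(347, Mul(-1, -1076)))) = Add(Add(Add(1696, 1355), 0), Add(Rational(76, 177), Add(347, 1076))) = Add(Add(3051, 0), Add(Rational(76, 177), 1423)) = Add(3051, Rational(251947, 177)) = Rational(791974, 177)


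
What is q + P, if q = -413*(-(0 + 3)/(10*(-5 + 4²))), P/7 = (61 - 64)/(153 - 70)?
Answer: 100527/9130 ≈ 11.011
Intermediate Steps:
P = -21/83 (P = 7*((61 - 64)/(153 - 70)) = 7*(-3/83) = -21/83 ≈ -0.25301)
q = 1239/110 (q = -413*(-3/(10*(-5 + 16))) = -413/(((11*(⅓))*2)*(-5)) = -413/(((11/3)*2)*(-5)) = -413/((22/3)*(-5)) = -413/(-110/3) = -413*(-3/110) = 1239/110 ≈ 11.264)
q + P = 1239/110 - 21/83 = 100527/9130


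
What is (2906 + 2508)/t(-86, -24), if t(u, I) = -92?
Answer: -2707/46 ≈ -58.848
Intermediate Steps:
(2906 + 2508)/t(-86, -24) = (2906 + 2508)/(-92) = 5414*(-1/92) = -2707/46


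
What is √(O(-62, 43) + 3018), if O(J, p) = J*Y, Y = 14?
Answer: 5*√86 ≈ 46.368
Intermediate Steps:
O(J, p) = 14*J (O(J, p) = J*14 = 14*J)
√(O(-62, 43) + 3018) = √(14*(-62) + 3018) = √(-868 + 3018) = √2150 = 5*√86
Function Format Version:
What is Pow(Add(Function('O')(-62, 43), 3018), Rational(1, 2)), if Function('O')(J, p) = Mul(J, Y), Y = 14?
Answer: Mul(5, Pow(86, Rational(1, 2))) ≈ 46.368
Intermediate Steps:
Function('O')(J, p) = Mul(14, J) (Function('O')(J, p) = Mul(J, 14) = Mul(14, J))
Pow(Add(Function('O')(-62, 43), 3018), Rational(1, 2)) = Pow(Add(Mul(14, -62), 3018), Rational(1, 2)) = Pow(Add(-868, 3018), Rational(1, 2)) = Pow(2150, Rational(1, 2)) = Mul(5, Pow(86, Rational(1, 2)))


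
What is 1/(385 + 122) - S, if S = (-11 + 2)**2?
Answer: -41066/507 ≈ -80.998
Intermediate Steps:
S = 81 (S = (-9)**2 = 81)
1/(385 + 122) - S = 1/(385 + 122) - 1*81 = 1/507 - 81 = -41066/507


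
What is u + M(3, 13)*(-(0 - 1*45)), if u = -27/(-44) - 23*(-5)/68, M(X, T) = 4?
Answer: 34091/187 ≈ 182.30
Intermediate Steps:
u = 431/187 (u = -27*(-1/44) + 115*(1/68) = 27/44 + 115/68 = 431/187 ≈ 2.3048)
u + M(3, 13)*(-(0 - 1*45)) = 431/187 + 4*(-(0 - 1*45)) = 431/187 + 4*(-(0 - 45)) = 431/187 + 4*(-1*(-45)) = 431/187 + 4*45 = 431/187 + 180 = 34091/187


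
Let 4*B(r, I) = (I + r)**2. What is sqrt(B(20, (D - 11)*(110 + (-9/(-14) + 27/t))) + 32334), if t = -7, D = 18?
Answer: sqrt(2873569)/4 ≈ 423.79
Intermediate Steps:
B(r, I) = (I + r)**2/4
sqrt(B(20, (D - 11)*(110 + (-9/(-14) + 27/t))) + 32334) = sqrt(((18 - 11)*(110 + (-9/(-14) + 27/(-7))) + 20)**2/4 + 32334) = sqrt((7*(110 + (-9*(-1/14) + 27*(-1/7))) + 20)**2/4 + 32334) = sqrt((7*(110 + (9/14 - 27/7)) + 20)**2/4 + 32334) = sqrt((7*(110 - 45/14) + 20)**2/4 + 32334) = sqrt((7*(1495/14) + 20)**2/4 + 32334) = sqrt((1495/2 + 20)**2/4 + 32334) = sqrt((1535/2)**2/4 + 32334) = sqrt((1/4)*(2356225/4) + 32334) = sqrt(2356225/16 + 32334) = sqrt(2873569/16) = sqrt(2873569)/4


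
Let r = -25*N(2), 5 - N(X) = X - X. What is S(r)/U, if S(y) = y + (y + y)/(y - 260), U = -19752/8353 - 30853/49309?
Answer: 3943732587275/94838318729 ≈ 41.584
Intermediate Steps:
N(X) = 5 (N(X) = 5 - (X - X) = 5 - 1*0 = 5 + 0 = 5)
r = -125 (r = -25*5 = -125)
U = -1231666477/411878077 (U = -19752*1/8353 - 30853*1/49309 = -19752/8353 - 30853/49309 = -1231666477/411878077 ≈ -2.9904)
S(y) = y + 2*y/(-260 + y) (S(y) = y + (2*y)/(-260 + y) = y + 2*y/(-260 + y))
S(r)/U = (-125*(-258 - 125)/(-260 - 125))/(-1231666477/411878077) = -125*(-383)/(-385)*(-411878077/1231666477) = -125*(-1/385)*(-383)*(-411878077/1231666477) = -9575/77*(-411878077/1231666477) = 3943732587275/94838318729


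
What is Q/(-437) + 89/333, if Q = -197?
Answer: 104494/145521 ≈ 0.71807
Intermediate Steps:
Q/(-437) + 89/333 = -197/(-437) + 89/333 = -197*(-1/437) + 89*(1/333) = 197/437 + 89/333 = 104494/145521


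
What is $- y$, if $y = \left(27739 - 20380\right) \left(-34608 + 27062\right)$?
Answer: $55531014$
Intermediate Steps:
$y = -55531014$ ($y = 7359 \left(-7546\right) = -55531014$)
$- y = \left(-1\right) \left(-55531014\right) = 55531014$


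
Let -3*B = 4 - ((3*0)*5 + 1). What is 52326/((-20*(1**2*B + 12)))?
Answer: -26163/110 ≈ -237.85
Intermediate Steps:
B = -1 (B = -(4 - ((3*0)*5 + 1))/3 = -(4 - (0*5 + 1))/3 = -(4 - (0 + 1))/3 = -(4 - 1*1)/3 = -(4 - 1)/3 = -1/3*3 = -1)
52326/((-20*(1**2*B + 12))) = 52326/((-20*(1**2*(-1) + 12))) = 52326/((-20*(1*(-1) + 12))) = 52326/((-20*(-1 + 12))) = 52326/((-20*11)) = 52326/(-220) = 52326*(-1/220) = -26163/110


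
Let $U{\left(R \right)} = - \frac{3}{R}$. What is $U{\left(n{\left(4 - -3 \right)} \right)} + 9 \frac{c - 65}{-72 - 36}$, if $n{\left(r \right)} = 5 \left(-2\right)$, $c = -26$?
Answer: $\frac{473}{60} \approx 7.8833$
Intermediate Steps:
$n{\left(r \right)} = -10$
$U{\left(n{\left(4 - -3 \right)} \right)} + 9 \frac{c - 65}{-72 - 36} = - \frac{3}{-10} + 9 \frac{-26 - 65}{-72 - 36} = \left(-3\right) \left(- \frac{1}{10}\right) + 9 \left(- \frac{91}{-108}\right) = \frac{3}{10} + 9 \left(\left(-91\right) \left(- \frac{1}{108}\right)\right) = \frac{3}{10} + 9 \cdot \frac{91}{108} = \frac{3}{10} + \frac{91}{12} = \frac{473}{60}$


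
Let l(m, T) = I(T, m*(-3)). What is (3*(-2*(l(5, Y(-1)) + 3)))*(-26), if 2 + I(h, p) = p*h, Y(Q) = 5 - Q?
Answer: -13884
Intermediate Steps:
I(h, p) = -2 + h*p (I(h, p) = -2 + p*h = -2 + h*p)
l(m, T) = -2 - 3*T*m (l(m, T) = -2 + T*(m*(-3)) = -2 + T*(-3*m) = -2 - 3*T*m)
(3*(-2*(l(5, Y(-1)) + 3)))*(-26) = (3*(-2*((-2 - 3*(5 - 1*(-1))*5) + 3)))*(-26) = (3*(-2*((-2 - 3*(5 + 1)*5) + 3)))*(-26) = (3*(-2*((-2 - 3*6*5) + 3)))*(-26) = (3*(-2*((-2 - 90) + 3)))*(-26) = (3*(-2*(-92 + 3)))*(-26) = (3*(-2*(-89)))*(-26) = (3*178)*(-26) = 534*(-26) = -13884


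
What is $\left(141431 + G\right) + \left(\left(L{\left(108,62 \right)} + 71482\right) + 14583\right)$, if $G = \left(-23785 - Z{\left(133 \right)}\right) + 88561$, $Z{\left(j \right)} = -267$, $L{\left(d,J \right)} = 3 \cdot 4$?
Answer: $292551$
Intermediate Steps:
$L{\left(d,J \right)} = 12$
$G = 65043$ ($G = \left(-23785 - -267\right) + 88561 = \left(-23785 + 267\right) + 88561 = -23518 + 88561 = 65043$)
$\left(141431 + G\right) + \left(\left(L{\left(108,62 \right)} + 71482\right) + 14583\right) = \left(141431 + 65043\right) + \left(\left(12 + 71482\right) + 14583\right) = 206474 + \left(71494 + 14583\right) = 206474 + 86077 = 292551$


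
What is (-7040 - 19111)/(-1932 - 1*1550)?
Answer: 26151/3482 ≈ 7.5103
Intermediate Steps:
(-7040 - 19111)/(-1932 - 1*1550) = -26151/(-1932 - 1550) = -26151/(-3482) = -26151*(-1/3482) = 26151/3482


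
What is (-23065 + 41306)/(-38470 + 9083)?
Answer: -18241/29387 ≈ -0.62072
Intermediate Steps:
(-23065 + 41306)/(-38470 + 9083) = 18241/(-29387) = 18241*(-1/29387) = -18241/29387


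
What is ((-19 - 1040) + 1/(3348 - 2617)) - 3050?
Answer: -3003678/731 ≈ -4109.0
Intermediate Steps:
((-19 - 1040) + 1/(3348 - 2617)) - 3050 = (-1059 + 1/731) - 3050 = -774128/731 - 3050 = -3003678/731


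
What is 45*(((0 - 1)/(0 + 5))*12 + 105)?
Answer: 4617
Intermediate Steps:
45*(((0 - 1)/(0 + 5))*12 + 105) = 45*(-1/5*12 + 105) = 45*(-1*⅕*12 + 105) = 45*(-⅕*12 + 105) = 45*(-12/5 + 105) = 45*(513/5) = 4617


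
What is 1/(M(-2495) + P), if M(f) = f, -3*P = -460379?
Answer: 3/452894 ≈ 6.6241e-6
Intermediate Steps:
P = 460379/3 (P = -1/3*(-460379) = 460379/3 ≈ 1.5346e+5)
1/(M(-2495) + P) = 1/(-2495 + 460379/3) = 1/(452894/3) = 3/452894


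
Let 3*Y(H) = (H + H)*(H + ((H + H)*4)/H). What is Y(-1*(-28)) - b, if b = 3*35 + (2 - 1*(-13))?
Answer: 552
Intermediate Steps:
b = 120 (b = 105 + (2 + 13) = 105 + 15 = 120)
Y(H) = 2*H*(8 + H)/3 (Y(H) = ((H + H)*(H + ((H + H)*4)/H))/3 = ((2*H)*(H + ((2*H)*4)/H))/3 = ((2*H)*(H + (8*H)/H))/3 = ((2*H)*(H + 8))/3 = ((2*H)*(8 + H))/3 = (2*H*(8 + H))/3 = 2*H*(8 + H)/3)
Y(-1*(-28)) - b = 2*(-1*(-28))*(8 - 1*(-28))/3 - 1*120 = (⅔)*28*(8 + 28) - 120 = (⅔)*28*36 - 120 = 672 - 120 = 552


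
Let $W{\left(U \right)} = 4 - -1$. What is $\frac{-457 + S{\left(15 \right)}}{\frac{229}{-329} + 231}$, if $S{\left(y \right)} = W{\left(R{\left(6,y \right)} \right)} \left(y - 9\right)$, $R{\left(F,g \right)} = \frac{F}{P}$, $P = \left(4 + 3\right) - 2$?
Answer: $- \frac{140483}{75770} \approx -1.8541$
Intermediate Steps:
$P = 5$ ($P = 7 - 2 = 5$)
$R{\left(F,g \right)} = \frac{F}{5}$
$W{\left(U \right)} = 5$ ($W{\left(U \right)} = 4 + 1 = 5$)
$S{\left(y \right)} = -45 + 5 y$ ($S{\left(y \right)} = 5 \left(y - 9\right) = 5 \left(-9 + y\right) = -45 + 5 y$)
$\frac{-457 + S{\left(15 \right)}}{\frac{229}{-329} + 231} = \frac{-457 + \left(-45 + 5 \cdot 15\right)}{\frac{229}{-329} + 231} = \frac{-457 + \left(-45 + 75\right)}{229 \left(- \frac{1}{329}\right) + 231} = \frac{-457 + 30}{- \frac{229}{329} + 231} = - \frac{427}{\frac{75770}{329}} = \left(-427\right) \frac{329}{75770} = - \frac{140483}{75770}$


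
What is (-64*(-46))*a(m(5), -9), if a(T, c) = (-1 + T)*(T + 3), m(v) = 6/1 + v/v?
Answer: 176640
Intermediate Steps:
m(v) = 7 (m(v) = 6*1 + 1 = 6 + 1 = 7)
a(T, c) = (-1 + T)*(3 + T)
(-64*(-46))*a(m(5), -9) = (-64*(-46))*(-3 + 7² + 2*7) = 2944*(-3 + 49 + 14) = 2944*60 = 176640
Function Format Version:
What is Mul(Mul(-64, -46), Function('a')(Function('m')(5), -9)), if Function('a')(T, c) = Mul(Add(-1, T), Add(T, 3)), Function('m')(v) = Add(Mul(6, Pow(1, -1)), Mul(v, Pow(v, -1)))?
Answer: 176640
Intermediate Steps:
Function('m')(v) = 7 (Function('m')(v) = Add(Mul(6, 1), 1) = Add(6, 1) = 7)
Function('a')(T, c) = Mul(Add(-1, T), Add(3, T))
Mul(Mul(-64, -46), Function('a')(Function('m')(5), -9)) = Mul(Mul(-64, -46), Add(-3, Pow(7, 2), Mul(2, 7))) = Mul(2944, Add(-3, 49, 14)) = Mul(2944, 60) = 176640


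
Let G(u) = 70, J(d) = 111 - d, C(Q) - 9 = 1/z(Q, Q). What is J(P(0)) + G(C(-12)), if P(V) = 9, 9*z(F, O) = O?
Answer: 172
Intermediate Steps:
z(F, O) = O/9
C(Q) = 9 + 9/Q (C(Q) = 9 + 1/(Q/9) = 9 + 9/Q)
J(P(0)) + G(C(-12)) = (111 - 1*9) + 70 = (111 - 9) + 70 = 102 + 70 = 172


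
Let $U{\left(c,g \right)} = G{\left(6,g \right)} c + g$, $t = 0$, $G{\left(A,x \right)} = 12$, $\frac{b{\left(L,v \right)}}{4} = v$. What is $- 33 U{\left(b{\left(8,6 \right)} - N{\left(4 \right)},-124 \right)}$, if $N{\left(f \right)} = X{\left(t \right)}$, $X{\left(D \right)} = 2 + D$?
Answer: $-4620$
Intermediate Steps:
$b{\left(L,v \right)} = 4 v$
$N{\left(f \right)} = 2$ ($N{\left(f \right)} = 2 + 0 = 2$)
$U{\left(c,g \right)} = g + 12 c$ ($U{\left(c,g \right)} = 12 c + g = g + 12 c$)
$- 33 U{\left(b{\left(8,6 \right)} - N{\left(4 \right)},-124 \right)} = - 33 \left(-124 + 12 \left(4 \cdot 6 - 2\right)\right) = - 33 \left(-124 + 12 \left(24 - 2\right)\right) = - 33 \left(-124 + 12 \cdot 22\right) = - 33 \left(-124 + 264\right) = \left(-33\right) 140 = -4620$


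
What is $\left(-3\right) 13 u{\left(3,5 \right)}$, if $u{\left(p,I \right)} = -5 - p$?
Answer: $312$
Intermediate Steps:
$\left(-3\right) 13 u{\left(3,5 \right)} = \left(-3\right) 13 \left(-5 - 3\right) = - 39 \left(-5 - 3\right) = \left(-39\right) \left(-8\right) = 312$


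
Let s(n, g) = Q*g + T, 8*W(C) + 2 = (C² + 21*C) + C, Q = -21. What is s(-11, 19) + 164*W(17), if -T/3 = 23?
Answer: 26165/2 ≈ 13083.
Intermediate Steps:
T = -69 (T = -3*23 = -69)
W(C) = -¼ + C²/8 + 11*C/4 (W(C) = -¼ + ((C² + 21*C) + C)/8 = -¼ + (C² + 22*C)/8 = -¼ + (C²/8 + 11*C/4) = -¼ + C²/8 + 11*C/4)
s(n, g) = -69 - 21*g (s(n, g) = -21*g - 69 = -69 - 21*g)
s(-11, 19) + 164*W(17) = (-69 - 21*19) + 164*(-¼ + (⅛)*17² + (11/4)*17) = (-69 - 399) + 164*(-¼ + (⅛)*289 + 187/4) = -468 + 164*(-¼ + 289/8 + 187/4) = -468 + 164*(661/8) = -468 + 27101/2 = 26165/2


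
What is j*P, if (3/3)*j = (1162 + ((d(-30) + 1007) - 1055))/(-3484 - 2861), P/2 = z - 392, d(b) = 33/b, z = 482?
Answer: -22258/705 ≈ -31.572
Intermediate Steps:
P = 180 (P = 2*(482 - 392) = 2*90 = 180)
j = -11129/63450 (j = (1162 + ((33/(-30) + 1007) - 1055))/(-3484 - 2861) = (1162 + ((33*(-1/30) + 1007) - 1055))/(-6345) = (1162 + ((-11/10 + 1007) - 1055))*(-1/6345) = (1162 + (10059/10 - 1055))*(-1/6345) = (1162 - 491/10)*(-1/6345) = (11129/10)*(-1/6345) = -11129/63450 ≈ -0.17540)
j*P = -11129/63450*180 = -22258/705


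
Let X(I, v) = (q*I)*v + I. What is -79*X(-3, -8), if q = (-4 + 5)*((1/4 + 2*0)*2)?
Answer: -711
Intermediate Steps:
q = ½ (q = 1*((¼ + 0)*2) = 1*((¼)*2) = 1*(½) = ½ ≈ 0.50000)
X(I, v) = I + I*v/2 (X(I, v) = (I/2)*v + I = I*v/2 + I = I + I*v/2)
-79*X(-3, -8) = -79*(-3)*(2 - 8)/2 = -79*(-3)*(-6)/2 = -79*9 = -711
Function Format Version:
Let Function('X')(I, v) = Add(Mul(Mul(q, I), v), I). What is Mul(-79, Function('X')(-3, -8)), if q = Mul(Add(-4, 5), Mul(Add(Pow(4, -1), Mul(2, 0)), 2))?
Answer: -711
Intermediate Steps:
q = Rational(1, 2) (q = Mul(1, Mul(Add(Rational(1, 4), 0), 2)) = Mul(1, Mul(Rational(1, 4), 2)) = Mul(1, Rational(1, 2)) = Rational(1, 2) ≈ 0.50000)
Function('X')(I, v) = Add(I, Mul(Rational(1, 2), I, v)) (Function('X')(I, v) = Add(Mul(Mul(Rational(1, 2), I), v), I) = Add(Mul(Rational(1, 2), I, v), I) = Add(I, Mul(Rational(1, 2), I, v)))
Mul(-79, Function('X')(-3, -8)) = Mul(-79, Mul(Rational(1, 2), -3, Add(2, -8))) = Mul(-79, Mul(Rational(1, 2), -3, -6)) = Mul(-79, 9) = -711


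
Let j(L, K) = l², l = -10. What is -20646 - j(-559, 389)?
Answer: -20746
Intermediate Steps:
j(L, K) = 100 (j(L, K) = (-10)² = 100)
-20646 - j(-559, 389) = -20646 - 1*100 = -20646 - 100 = -20746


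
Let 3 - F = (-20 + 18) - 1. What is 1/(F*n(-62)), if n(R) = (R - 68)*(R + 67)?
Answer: -1/3900 ≈ -0.00025641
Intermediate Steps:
n(R) = (-68 + R)*(67 + R)
F = 6 (F = 3 - ((-20 + 18) - 1) = 3 - (-2 - 1) = 3 - 1*(-3) = 3 + 3 = 6)
1/(F*n(-62)) = 1/(6*(-4556 + (-62)**2 - 1*(-62))) = 1/(6*(-4556 + 3844 + 62)) = 1/(6*(-650)) = 1/(-3900) = -1/3900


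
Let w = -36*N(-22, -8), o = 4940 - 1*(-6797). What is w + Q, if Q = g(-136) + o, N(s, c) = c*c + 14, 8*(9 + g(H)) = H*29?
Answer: 8427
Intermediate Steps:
g(H) = -9 + 29*H/8 (g(H) = -9 + (H*29)/8 = -9 + (29*H)/8 = -9 + 29*H/8)
N(s, c) = 14 + c**2 (N(s, c) = c**2 + 14 = 14 + c**2)
o = 11737 (o = 4940 + 6797 = 11737)
w = -2808 (w = -36*(14 + (-8)**2) = -36*(14 + 64) = -36*78 = -2808)
Q = 11235 (Q = (-9 + (29/8)*(-136)) + 11737 = (-9 - 493) + 11737 = -502 + 11737 = 11235)
w + Q = -2808 + 11235 = 8427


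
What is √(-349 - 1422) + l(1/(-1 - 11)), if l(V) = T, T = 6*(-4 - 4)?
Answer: -48 + I*√1771 ≈ -48.0 + 42.083*I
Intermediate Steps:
T = -48 (T = 6*(-8) = -48)
l(V) = -48
√(-349 - 1422) + l(1/(-1 - 11)) = √(-349 - 1422) - 48 = √(-1771) - 48 = I*√1771 - 48 = -48 + I*√1771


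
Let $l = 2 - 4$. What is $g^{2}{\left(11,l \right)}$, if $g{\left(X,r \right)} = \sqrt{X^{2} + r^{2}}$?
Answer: $125$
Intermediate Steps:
$l = -2$ ($l = 2 - 4 = -2$)
$g^{2}{\left(11,l \right)} = \left(\sqrt{11^{2} + \left(-2\right)^{2}}\right)^{2} = \left(\sqrt{121 + 4}\right)^{2} = \left(\sqrt{125}\right)^{2} = \left(5 \sqrt{5}\right)^{2} = 125$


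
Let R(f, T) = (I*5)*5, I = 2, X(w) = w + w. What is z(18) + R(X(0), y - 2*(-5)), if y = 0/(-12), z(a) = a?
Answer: 68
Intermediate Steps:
y = 0 (y = 0*(-1/12) = 0)
X(w) = 2*w
R(f, T) = 50 (R(f, T) = (2*5)*5 = 10*5 = 50)
z(18) + R(X(0), y - 2*(-5)) = 18 + 50 = 68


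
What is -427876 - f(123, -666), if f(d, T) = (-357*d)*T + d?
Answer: -29672725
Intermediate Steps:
f(d, T) = d - 357*T*d (f(d, T) = -357*T*d + d = d - 357*T*d)
-427876 - f(123, -666) = -427876 - 123*(1 - 357*(-666)) = -427876 - 123*(1 + 237762) = -427876 - 123*237763 = -427876 - 1*29244849 = -427876 - 29244849 = -29672725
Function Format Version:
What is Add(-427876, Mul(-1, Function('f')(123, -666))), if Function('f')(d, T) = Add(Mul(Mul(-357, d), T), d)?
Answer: -29672725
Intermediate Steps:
Function('f')(d, T) = Add(d, Mul(-357, T, d)) (Function('f')(d, T) = Add(Mul(-357, T, d), d) = Add(d, Mul(-357, T, d)))
Add(-427876, Mul(-1, Function('f')(123, -666))) = Add(-427876, Mul(-1, Mul(123, Add(1, Mul(-357, -666))))) = Add(-427876, Mul(-1, Mul(123, Add(1, 237762)))) = Add(-427876, Mul(-1, Mul(123, 237763))) = Add(-427876, Mul(-1, 29244849)) = Add(-427876, -29244849) = -29672725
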